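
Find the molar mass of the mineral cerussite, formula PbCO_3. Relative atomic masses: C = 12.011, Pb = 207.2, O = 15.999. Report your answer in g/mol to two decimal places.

267.21 g/mol

Pb: 1 × 207.2 = 207.2000
C: 1 × 12.011 = 12.0110
O: 3 × 15.999 = 47.9970
Summing the contributions gives the formula mass.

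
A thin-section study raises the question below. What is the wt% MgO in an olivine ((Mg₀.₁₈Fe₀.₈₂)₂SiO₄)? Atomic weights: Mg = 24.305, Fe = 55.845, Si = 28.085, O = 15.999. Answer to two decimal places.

7.54 wt%

Molar mass of (Mg₀.₁₈Fe₀.₈₂)₂SiO₄ = 0.36×24.305 + 1.64×55.845 + 1×28.085 + 4×15.999 = 192.417 g/mol.
Each formula unit contains 0.36 Mg, equivalent to 0.36/1 = 0.3600 mol MgO.
M(MgO) = 1×24.305 + 1×15.999 = 40.304 g/mol.
Mass of MgO per formula unit = 0.3600 × 40.304 = 14.509 g.
MgO wt% = 14.509 / 192.417 × 100 = 7.54%.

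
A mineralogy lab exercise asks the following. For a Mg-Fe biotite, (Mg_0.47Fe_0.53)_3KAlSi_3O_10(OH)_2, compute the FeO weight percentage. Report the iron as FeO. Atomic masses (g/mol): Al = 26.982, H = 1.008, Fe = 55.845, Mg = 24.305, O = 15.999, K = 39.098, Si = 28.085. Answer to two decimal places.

24.44 wt%

M((Mg_0.47Fe_0.53)_3KAlSi_3O_10(OH)_2) = 467.403 g/mol; M(FeO) = 71.844 g/mol.
Moles FeO per formula unit = 1.59 Fe ÷ 1 = 1.5900.
FeO fraction = (1.5900 × 71.844) / 467.403 = 114.232/467.403 = 0.2444.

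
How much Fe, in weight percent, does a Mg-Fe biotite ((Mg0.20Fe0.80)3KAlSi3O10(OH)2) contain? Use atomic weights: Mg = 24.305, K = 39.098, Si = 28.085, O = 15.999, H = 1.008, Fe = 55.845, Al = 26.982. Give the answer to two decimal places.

M((Mg0.20Fe0.80)3KAlSi3O10(OH)2) = 492.950 g/mol.
Fe contributes 2.40 × 55.845 = 134.028 g per mole.
134.028/492.950 = 0.2719 → 27.19%.

27.19 weight percent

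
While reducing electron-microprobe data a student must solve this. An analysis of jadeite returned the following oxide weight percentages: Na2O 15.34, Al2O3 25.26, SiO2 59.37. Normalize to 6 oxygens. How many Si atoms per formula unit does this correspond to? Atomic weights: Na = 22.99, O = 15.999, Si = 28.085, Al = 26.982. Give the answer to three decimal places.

1.998 Si apfu

Na2O: 15.34/61.979 = 0.24750 mol → 0.49500 mol Na, 0.24750 mol O.
Al2O3: 25.26/101.961 = 0.24774 mol → 0.49548 mol Al, 0.74322 mol O.
SiO2: 59.37/60.083 = 0.98813 mol → 0.98813 mol Si, 1.97626 mol O.
Total oxygen = 2.96698 mol. Normalization factor = 6/2.96698 = 2.02226.
Si per 6 O = 0.98813 × 2.02226 = 1.998.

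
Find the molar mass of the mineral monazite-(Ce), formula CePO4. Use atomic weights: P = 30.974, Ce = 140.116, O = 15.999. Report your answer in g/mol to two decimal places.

The formula mass is the sum 1·140.116 + 1·30.974 + 4·15.999.

235.09 g/mol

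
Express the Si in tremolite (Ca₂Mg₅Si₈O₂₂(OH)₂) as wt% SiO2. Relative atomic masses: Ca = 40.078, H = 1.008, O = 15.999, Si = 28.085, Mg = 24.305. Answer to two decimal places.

59.17 wt%

Formula mass = 812.353 g/mol.
8 Si → 8.0000 mol SiO2 per formula unit; M(SiO2) = 60.083, so SiO2 mass = 480.664 g.
480.664/812.353 × 100 = 59.17 wt%.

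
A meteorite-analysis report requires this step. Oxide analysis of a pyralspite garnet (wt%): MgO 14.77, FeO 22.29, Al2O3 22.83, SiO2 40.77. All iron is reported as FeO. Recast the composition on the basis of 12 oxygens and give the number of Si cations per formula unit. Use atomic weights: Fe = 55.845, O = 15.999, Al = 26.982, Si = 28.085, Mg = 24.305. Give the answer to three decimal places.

14.77 wt% MgO ÷ 40.304 g/mol = 0.36646 mol, giving 0.36646 Mg and 0.36646 O.
22.29 wt% FeO ÷ 71.844 g/mol = 0.31026 mol, giving 0.31026 Fe and 0.31026 O.
22.83 wt% Al2O3 ÷ 101.961 g/mol = 0.22391 mol, giving 0.44782 Al and 0.67173 O.
40.77 wt% SiO2 ÷ 60.083 g/mol = 0.67856 mol, giving 0.67856 Si and 1.35712 O.
Oxygen sums to 2.70557; scaling by 12/2.70557 = 4.43529 puts the formula on 12 O.
Si: 0.67856 × 4.43529 = 3.010 atoms per formula unit.

3.010 Si apfu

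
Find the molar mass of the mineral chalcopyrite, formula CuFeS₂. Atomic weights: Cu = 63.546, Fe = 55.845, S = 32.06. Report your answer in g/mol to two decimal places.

M = 1·63.546 + 1·55.845 + 2·32.06

183.51 g/mol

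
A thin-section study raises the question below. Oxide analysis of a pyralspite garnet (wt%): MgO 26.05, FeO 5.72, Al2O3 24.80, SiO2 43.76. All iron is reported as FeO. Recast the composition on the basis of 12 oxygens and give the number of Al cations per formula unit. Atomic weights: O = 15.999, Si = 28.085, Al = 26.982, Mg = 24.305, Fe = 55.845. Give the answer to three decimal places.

MgO: 26.05/40.304 = 0.64634 mol → 0.64634 mol Mg, 0.64634 mol O.
FeO: 5.72/71.844 = 0.07962 mol → 0.07962 mol Fe, 0.07962 mol O.
Al2O3: 24.80/101.961 = 0.24323 mol → 0.48646 mol Al, 0.72969 mol O.
SiO2: 43.76/60.083 = 0.72833 mol → 0.72833 mol Si, 1.45666 mol O.
Total oxygen = 2.91231 mol. Normalization factor = 12/2.91231 = 4.12044.
Al per 12 O = 0.48646 × 4.12044 = 2.004.

2.004 Al apfu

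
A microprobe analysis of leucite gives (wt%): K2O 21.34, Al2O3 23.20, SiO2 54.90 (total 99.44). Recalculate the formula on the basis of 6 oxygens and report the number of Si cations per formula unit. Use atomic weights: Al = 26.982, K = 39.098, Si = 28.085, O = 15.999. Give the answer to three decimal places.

2.003 Si apfu

K2O (M=94.195): mol = 0.22655; K = 0.45310, O = 0.22655.
Al2O3 (M=101.961): mol = 0.22754; Al = 0.45508, O = 0.68262.
SiO2 (M=60.083): mol = 0.91374; Si = 0.91374, O = 1.82748.
ΣO = 2.73665; factor = 6/ΣO = 2.19246.
Si apfu = 0.91374 × 2.19246 = 2.003.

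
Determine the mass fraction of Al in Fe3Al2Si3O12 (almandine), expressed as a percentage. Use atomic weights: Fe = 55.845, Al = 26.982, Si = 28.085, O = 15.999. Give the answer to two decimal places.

10.84 weight percent

M(Fe3Al2Si3O12) = 497.742 g/mol.
Al contributes 2 × 26.982 = 53.964 g per mole.
53.964/497.742 = 0.1084 → 10.84%.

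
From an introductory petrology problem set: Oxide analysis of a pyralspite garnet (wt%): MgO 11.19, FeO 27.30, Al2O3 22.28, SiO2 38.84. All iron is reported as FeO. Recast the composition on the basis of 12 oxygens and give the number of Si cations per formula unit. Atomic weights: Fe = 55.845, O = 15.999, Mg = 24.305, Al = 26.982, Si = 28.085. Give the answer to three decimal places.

MgO: 11.19/40.304 = 0.27764 mol → 0.27764 mol Mg, 0.27764 mol O.
FeO: 27.30/71.844 = 0.37999 mol → 0.37999 mol Fe, 0.37999 mol O.
Al2O3: 22.28/101.961 = 0.21851 mol → 0.43702 mol Al, 0.65553 mol O.
SiO2: 38.84/60.083 = 0.64644 mol → 0.64644 mol Si, 1.29288 mol O.
Total oxygen = 2.60604 mol. Normalization factor = 12/2.60604 = 4.60469.
Si per 12 O = 0.64644 × 4.60469 = 2.977.

2.977 Si apfu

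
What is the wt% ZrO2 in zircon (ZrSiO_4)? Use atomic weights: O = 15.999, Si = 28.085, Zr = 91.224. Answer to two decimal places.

67.22 wt%

M(ZrSiO_4) = 183.305 g/mol; M(ZrO2) = 123.222 g/mol.
Moles ZrO2 per formula unit = 1 Zr ÷ 1 = 1.0000.
ZrO2 fraction = (1.0000 × 123.222) / 183.305 = 123.222/183.305 = 0.6722.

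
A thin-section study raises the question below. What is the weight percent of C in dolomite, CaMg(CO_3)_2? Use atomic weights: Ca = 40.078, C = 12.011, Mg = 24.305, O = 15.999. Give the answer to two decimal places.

13.03 weight percent

M(CaMg(CO_3)_2) = 184.399 g/mol.
C contributes 2 × 12.011 = 24.022 g per mole.
24.022/184.399 = 0.1303 → 13.03%.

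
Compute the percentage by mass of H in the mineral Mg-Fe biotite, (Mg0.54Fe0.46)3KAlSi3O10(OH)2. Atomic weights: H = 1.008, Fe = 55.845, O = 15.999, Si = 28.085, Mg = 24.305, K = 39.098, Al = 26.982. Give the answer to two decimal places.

0.44 wt%

M((Mg0.54Fe0.46)3KAlSi3O10(OH)2) = 460.779 g/mol.
H contributes 2 × 1.008 = 2.016 g per mole.
2.016/460.779 = 0.0044 → 0.44%.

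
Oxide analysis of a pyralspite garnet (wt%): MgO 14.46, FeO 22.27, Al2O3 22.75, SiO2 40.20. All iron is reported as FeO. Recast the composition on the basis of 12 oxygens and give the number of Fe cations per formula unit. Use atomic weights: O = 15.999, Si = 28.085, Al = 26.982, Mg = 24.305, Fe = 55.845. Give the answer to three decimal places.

1.390 Fe apfu

MgO (M=40.304): mol = 0.35877; Mg = 0.35877, O = 0.35877.
FeO (M=71.844): mol = 0.30998; Fe = 0.30998, O = 0.30998.
Al2O3 (M=101.961): mol = 0.22312; Al = 0.44624, O = 0.66936.
SiO2 (M=60.083): mol = 0.66907; Si = 0.66907, O = 1.33814.
ΣO = 2.67625; factor = 12/ΣO = 4.48389.
Fe apfu = 0.30998 × 4.48389 = 1.390.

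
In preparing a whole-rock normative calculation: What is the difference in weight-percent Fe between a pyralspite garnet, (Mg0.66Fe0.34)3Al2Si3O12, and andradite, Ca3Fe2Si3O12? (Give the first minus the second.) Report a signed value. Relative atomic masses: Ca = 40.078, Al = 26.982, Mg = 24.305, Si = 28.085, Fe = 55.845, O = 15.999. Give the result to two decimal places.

-8.89 percentage points

First mineral: 56.962 g Fe in 435.293 g formula = 13.09 wt% Fe.
Second mineral: 111.690 g Fe in 508.167 g formula = 21.98 wt% Fe.
13.09% − 21.98% gives a difference of -8.89 percentage points.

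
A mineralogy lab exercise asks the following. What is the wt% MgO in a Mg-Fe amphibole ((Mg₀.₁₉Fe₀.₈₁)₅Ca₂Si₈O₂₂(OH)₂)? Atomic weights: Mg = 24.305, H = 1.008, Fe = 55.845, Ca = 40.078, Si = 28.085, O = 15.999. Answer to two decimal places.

4.07 wt%

Molar mass of (Mg₀.₁₉Fe₀.₈₁)₅Ca₂Si₈O₂₂(OH)₂ = 0.95*24.305 + 4.05*55.845 + 2*40.078 + 8*28.085 + 24*15.999 + 2*1.008 = 940.090 g/mol.
Each formula unit contains 0.95 Mg, equivalent to 0.95/1 = 0.9500 mol MgO.
M(MgO) = 1×24.305 + 1×15.999 = 40.304 g/mol.
Mass of MgO per formula unit = 0.9500 × 40.304 = 38.289 g.
MgO wt% = 38.289 / 940.090 × 100 = 4.07%.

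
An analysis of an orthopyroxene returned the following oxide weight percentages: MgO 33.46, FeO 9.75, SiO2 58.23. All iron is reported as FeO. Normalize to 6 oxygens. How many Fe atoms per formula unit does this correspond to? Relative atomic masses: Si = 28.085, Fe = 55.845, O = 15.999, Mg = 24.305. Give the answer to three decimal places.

MgO (M=40.304): mol = 0.83019; Mg = 0.83019, O = 0.83019.
FeO (M=71.844): mol = 0.13571; Fe = 0.13571, O = 0.13571.
SiO2 (M=60.083): mol = 0.96916; Si = 0.96916, O = 1.93832.
ΣO = 2.90422; factor = 6/ΣO = 2.06596.
Fe apfu = 0.13571 × 2.06596 = 0.280.

0.280 Fe apfu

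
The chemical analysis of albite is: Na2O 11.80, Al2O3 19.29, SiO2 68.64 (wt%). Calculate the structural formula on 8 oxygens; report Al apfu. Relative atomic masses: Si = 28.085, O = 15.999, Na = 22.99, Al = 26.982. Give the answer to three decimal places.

0.995 Al apfu

Na2O (M=61.979): mol = 0.19039; Na = 0.38078, O = 0.19039.
Al2O3 (M=101.961): mol = 0.18919; Al = 0.37838, O = 0.56757.
SiO2 (M=60.083): mol = 1.14242; Si = 1.14242, O = 2.28484.
ΣO = 3.04280; factor = 8/ΣO = 2.62916.
Al apfu = 0.37838 × 2.62916 = 0.995.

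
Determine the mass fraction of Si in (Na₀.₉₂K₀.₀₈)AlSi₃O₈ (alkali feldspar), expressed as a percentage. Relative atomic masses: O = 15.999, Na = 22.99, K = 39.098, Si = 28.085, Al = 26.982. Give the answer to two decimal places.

M((Na₀.₉₂K₀.₀₈)AlSi₃O₈) = 263.508 g/mol.
Si contributes 3 × 28.085 = 84.255 g per mole.
84.255/263.508 = 0.3197 → 31.97%.

31.97 weight percent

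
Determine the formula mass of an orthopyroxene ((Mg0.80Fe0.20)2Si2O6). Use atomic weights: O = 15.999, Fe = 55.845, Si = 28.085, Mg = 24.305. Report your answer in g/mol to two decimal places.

213.39 g/mol

Mg: 1.60 × 24.305 = 38.8880
Fe: 0.40 × 55.845 = 22.3380
Si: 2 × 28.085 = 56.1700
O: 6 × 15.999 = 95.9940
Summing the contributions gives the formula mass.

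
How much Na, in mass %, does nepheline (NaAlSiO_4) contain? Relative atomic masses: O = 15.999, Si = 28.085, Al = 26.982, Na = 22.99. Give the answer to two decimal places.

M(NaAlSiO_4) = 142.053 g/mol.
Na contributes 1 × 22.99 = 22.990 g per mole.
22.990/142.053 = 0.1618 → 16.18%.

16.18 mass %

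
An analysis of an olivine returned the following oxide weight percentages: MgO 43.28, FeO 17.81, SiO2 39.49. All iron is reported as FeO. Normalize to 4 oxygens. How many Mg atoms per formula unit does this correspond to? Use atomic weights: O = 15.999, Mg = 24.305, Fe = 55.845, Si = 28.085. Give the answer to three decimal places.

1.629 Mg apfu

MgO: 43.28/40.304 = 1.07384 mol → 1.07384 mol Mg, 1.07384 mol O.
FeO: 17.81/71.844 = 0.24790 mol → 0.24790 mol Fe, 0.24790 mol O.
SiO2: 39.49/60.083 = 0.65726 mol → 0.65726 mol Si, 1.31452 mol O.
Total oxygen = 2.63626 mol. Normalization factor = 4/2.63626 = 1.51730.
Mg per 4 O = 1.07384 × 1.51730 = 1.629.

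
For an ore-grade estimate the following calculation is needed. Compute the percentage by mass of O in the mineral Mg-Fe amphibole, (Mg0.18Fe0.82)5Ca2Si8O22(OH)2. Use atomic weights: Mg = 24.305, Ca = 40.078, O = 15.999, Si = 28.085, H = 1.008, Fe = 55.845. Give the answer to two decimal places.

40.78 wt%

Molar mass of (Mg0.18Fe0.82)5Ca2Si8O22(OH)2: 0.90·24.305 + 4.10·55.845 + 2·40.078 + 8·28.085 + 24·15.999 + 2·1.008 = 941.667 g/mol.
Mass of O per formula unit: 24 × 15.999 = 383.976 g.
Weight fraction O = 383.976 / 941.667 = 0.4078.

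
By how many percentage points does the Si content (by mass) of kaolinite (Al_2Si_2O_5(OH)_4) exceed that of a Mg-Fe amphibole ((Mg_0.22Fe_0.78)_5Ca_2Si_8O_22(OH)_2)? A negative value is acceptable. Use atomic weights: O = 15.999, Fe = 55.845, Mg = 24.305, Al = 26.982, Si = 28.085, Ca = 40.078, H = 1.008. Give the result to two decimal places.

-2.26 percentage points

M(Al_2Si_2O_5(OH)_4) = 258.157 g/mol, so wt% Si = 56.170/258.157 × 100 = 21.76%.
M((Mg_0.22Fe_0.78)_5Ca_2Si_8O_22(OH)_2) = 935.359 g/mol, so wt% Si = 224.680/935.359 × 100 = 24.02%.
21.76 − 24.02 = -2.26 pp.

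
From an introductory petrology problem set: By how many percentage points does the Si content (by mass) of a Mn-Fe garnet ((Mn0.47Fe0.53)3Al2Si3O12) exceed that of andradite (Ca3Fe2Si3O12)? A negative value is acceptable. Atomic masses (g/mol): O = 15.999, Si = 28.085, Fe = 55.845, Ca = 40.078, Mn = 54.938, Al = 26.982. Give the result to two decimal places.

0.39 percentage points

First mineral: 84.255 g Si in 496.463 g formula = 16.97 wt% Si.
Second mineral: 84.255 g Si in 508.167 g formula = 16.58 wt% Si.
16.97% − 16.58% gives a difference of 0.39 percentage points.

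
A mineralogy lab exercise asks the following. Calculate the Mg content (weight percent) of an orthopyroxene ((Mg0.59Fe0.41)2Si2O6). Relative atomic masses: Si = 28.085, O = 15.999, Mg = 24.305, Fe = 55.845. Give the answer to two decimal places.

12.65 weight percent

M((Mg0.59Fe0.41)2Si2O6) = 226.637 g/mol.
Mg contributes 1.18 × 24.305 = 28.680 g per mole.
28.680/226.637 = 0.1265 → 12.65%.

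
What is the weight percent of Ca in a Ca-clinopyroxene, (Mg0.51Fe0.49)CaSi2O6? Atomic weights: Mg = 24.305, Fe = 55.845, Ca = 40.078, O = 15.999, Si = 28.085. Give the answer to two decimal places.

17.27 mass %

M((Mg0.51Fe0.49)CaSi2O6) = 232.002 g/mol.
Ca contributes 1 × 40.078 = 40.078 g per mole.
40.078/232.002 = 0.1727 → 17.27%.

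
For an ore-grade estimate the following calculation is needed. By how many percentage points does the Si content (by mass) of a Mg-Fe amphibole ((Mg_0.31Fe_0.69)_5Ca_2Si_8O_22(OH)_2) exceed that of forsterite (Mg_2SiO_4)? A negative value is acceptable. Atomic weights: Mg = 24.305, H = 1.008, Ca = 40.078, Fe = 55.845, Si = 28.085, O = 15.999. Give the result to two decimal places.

M((Mg_0.31Fe_0.69)_5Ca_2Si_8O_22(OH)_2) = 921.166 g/mol, so wt% Si = 224.680/921.166 × 100 = 24.39%.
M(Mg_2SiO_4) = 140.691 g/mol, so wt% Si = 28.085/140.691 × 100 = 19.96%.
24.39 − 19.96 = 4.43 pp.

4.43 percentage points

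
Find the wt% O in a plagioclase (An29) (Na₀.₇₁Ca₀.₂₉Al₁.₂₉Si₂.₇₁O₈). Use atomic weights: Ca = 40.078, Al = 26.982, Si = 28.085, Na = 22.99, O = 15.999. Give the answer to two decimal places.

M(Na₀.₇₁Ca₀.₂₉Al₁.₂₉Si₂.₇₁O₈) = 266.855 g/mol.
O contributes 8 × 15.999 = 127.992 g per mole.
127.992/266.855 = 0.4796 → 47.96%.

47.96 mass %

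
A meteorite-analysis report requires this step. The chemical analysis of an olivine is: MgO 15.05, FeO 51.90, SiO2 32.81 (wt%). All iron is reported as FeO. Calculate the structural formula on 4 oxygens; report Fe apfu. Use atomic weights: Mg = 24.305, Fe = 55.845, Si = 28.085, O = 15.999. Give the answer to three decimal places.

1.321 Fe apfu

MgO: 15.05/40.304 = 0.37341 mol → 0.37341 mol Mg, 0.37341 mol O.
FeO: 51.90/71.844 = 0.72240 mol → 0.72240 mol Fe, 0.72240 mol O.
SiO2: 32.81/60.083 = 0.54608 mol → 0.54608 mol Si, 1.09216 mol O.
Total oxygen = 2.18797 mol. Normalization factor = 4/2.18797 = 1.82818.
Fe per 4 O = 0.72240 × 1.82818 = 1.321.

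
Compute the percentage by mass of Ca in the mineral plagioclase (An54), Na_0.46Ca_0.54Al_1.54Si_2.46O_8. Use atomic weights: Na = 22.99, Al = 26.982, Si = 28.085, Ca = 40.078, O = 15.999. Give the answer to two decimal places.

M(Na_0.46Ca_0.54Al_1.54Si_2.46O_8) = 270.851 g/mol.
Ca contributes 0.54 × 40.078 = 21.642 g per mole.
21.642/270.851 = 0.0799 → 7.99%.

7.99 mass %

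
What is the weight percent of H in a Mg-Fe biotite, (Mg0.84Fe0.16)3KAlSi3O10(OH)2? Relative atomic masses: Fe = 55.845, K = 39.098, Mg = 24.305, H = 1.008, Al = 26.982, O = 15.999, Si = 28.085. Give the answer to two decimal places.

0.47 weight percent

Molar mass of (Mg0.84Fe0.16)3KAlSi3O10(OH)2: 2.52×24.305 + 0.48×55.845 + 1×39.098 + 1×26.982 + 3×28.085 + 12×15.999 + 2×1.008 = 432.393 g/mol.
Mass of H per formula unit: 2 × 1.008 = 2.016 g.
Weight fraction H = 2.016 / 432.393 = 0.0047.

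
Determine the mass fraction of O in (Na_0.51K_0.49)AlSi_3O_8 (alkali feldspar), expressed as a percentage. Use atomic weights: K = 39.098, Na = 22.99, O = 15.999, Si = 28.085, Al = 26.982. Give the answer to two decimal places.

M((Na_0.51K_0.49)AlSi_3O_8) = 270.112 g/mol.
O contributes 8 × 15.999 = 127.992 g per mole.
127.992/270.112 = 0.4738 → 47.38%.

47.38 weight percent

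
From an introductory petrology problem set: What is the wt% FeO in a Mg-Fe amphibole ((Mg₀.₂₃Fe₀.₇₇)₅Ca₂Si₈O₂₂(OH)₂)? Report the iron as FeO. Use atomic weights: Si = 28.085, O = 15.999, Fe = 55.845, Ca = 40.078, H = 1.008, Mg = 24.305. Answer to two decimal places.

29.62 wt%

Formula mass = 933.782 g/mol.
3.85 Fe → 3.8500 mol FeO per formula unit; M(FeO) = 71.844, so FeO mass = 276.599 g.
276.599/933.782 × 100 = 29.62 wt%.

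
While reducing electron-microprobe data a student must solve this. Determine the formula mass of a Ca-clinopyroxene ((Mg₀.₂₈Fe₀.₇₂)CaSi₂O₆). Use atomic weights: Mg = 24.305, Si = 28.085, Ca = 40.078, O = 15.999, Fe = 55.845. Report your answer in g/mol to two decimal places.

239.26 g/mol

Mg: 0.28 × 24.305 = 6.8054
Fe: 0.72 × 55.845 = 40.2084
Ca: 1 × 40.078 = 40.0780
Si: 2 × 28.085 = 56.1700
O: 6 × 15.999 = 95.9940
Summing the contributions gives the formula mass.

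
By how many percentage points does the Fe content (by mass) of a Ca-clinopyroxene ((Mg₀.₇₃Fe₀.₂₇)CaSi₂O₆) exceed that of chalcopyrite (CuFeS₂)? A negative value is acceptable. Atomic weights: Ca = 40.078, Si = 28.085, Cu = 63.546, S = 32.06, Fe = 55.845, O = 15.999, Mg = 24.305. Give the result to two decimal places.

-23.73 percentage points

M((Mg₀.₇₃Fe₀.₂₇)CaSi₂O₆) = 225.063 g/mol, so wt% Fe = 15.078/225.063 × 100 = 6.70%.
M(CuFeS₂) = 183.511 g/mol, so wt% Fe = 55.845/183.511 × 100 = 30.43%.
6.70 − 30.43 = -23.73 pp.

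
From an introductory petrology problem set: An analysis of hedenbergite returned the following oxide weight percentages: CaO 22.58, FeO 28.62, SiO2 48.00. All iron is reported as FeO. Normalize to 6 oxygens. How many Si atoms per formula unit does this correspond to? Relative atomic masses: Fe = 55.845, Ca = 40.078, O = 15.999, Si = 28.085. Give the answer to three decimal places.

CaO (M=56.077): mol = 0.40266; Ca = 0.40266, O = 0.40266.
FeO (M=71.844): mol = 0.39836; Fe = 0.39836, O = 0.39836.
SiO2 (M=60.083): mol = 0.79889; Si = 0.79889, O = 1.59778.
ΣO = 2.39880; factor = 6/ΣO = 2.50125.
Si apfu = 0.79889 × 2.50125 = 1.998.

1.998 Si apfu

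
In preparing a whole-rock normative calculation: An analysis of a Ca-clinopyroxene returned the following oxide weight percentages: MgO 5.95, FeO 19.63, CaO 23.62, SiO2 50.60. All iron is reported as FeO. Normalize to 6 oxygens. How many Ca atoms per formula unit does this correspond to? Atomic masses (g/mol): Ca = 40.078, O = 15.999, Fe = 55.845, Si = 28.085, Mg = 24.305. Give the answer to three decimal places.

1.000 Ca apfu

MgO: 5.95/40.304 = 0.14763 mol → 0.14763 mol Mg, 0.14763 mol O.
FeO: 19.63/71.844 = 0.27323 mol → 0.27323 mol Fe, 0.27323 mol O.
CaO: 23.62/56.077 = 0.42121 mol → 0.42121 mol Ca, 0.42121 mol O.
SiO2: 50.60/60.083 = 0.84217 mol → 0.84217 mol Si, 1.68434 mol O.
Total oxygen = 2.52641 mol. Normalization factor = 6/2.52641 = 2.37491.
Ca per 6 O = 0.42121 × 2.37491 = 1.000.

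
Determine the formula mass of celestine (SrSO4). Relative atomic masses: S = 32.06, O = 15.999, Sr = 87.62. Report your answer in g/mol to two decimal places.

183.68 g/mol

M = 1·87.62 + 1·32.06 + 4·15.999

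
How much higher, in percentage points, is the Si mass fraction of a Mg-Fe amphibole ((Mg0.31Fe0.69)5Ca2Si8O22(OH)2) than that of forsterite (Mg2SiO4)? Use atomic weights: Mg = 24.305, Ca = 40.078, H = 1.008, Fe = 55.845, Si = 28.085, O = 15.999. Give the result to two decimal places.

M((Mg0.31Fe0.69)5Ca2Si8O22(OH)2) = 921.166 g/mol, so wt% Si = 224.680/921.166 × 100 = 24.39%.
M(Mg2SiO4) = 140.691 g/mol, so wt% Si = 28.085/140.691 × 100 = 19.96%.
24.39 − 19.96 = 4.43 pp.

4.43 percentage points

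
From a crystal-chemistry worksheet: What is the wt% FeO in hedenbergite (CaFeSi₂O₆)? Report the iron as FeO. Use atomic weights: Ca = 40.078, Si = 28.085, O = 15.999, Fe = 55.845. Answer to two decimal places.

28.96 wt%

Formula mass = 248.087 g/mol.
1 Fe → 1.0000 mol FeO per formula unit; M(FeO) = 71.844, so FeO mass = 71.844 g.
71.844/248.087 × 100 = 28.96 wt%.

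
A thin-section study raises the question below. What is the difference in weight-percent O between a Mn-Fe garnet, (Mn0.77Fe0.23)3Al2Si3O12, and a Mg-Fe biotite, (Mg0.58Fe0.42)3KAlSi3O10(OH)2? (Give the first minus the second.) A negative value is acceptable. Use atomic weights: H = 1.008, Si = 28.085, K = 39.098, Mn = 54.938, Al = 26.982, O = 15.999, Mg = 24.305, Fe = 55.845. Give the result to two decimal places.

-3.28 percentage points

O in (Mn0.77Fe0.23)3Al2Si3O12: molar mass 495.647 g/mol; 12×15.999 = 191.988 g → 38.73 wt%.
O in (Mg0.58Fe0.42)3KAlSi3O10(OH)2: molar mass 456.994 g/mol; 12×15.999 = 191.988 g → 42.01 wt%.
Difference = 38.73 − 42.01 = -3.28 percentage points.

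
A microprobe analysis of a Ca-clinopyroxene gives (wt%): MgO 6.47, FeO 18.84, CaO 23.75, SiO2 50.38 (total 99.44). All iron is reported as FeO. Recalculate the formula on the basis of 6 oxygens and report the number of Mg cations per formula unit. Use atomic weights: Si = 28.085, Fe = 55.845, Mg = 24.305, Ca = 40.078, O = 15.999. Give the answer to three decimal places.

MgO (M=40.304): mol = 0.16053; Mg = 0.16053, O = 0.16053.
FeO (M=71.844): mol = 0.26223; Fe = 0.26223, O = 0.26223.
CaO (M=56.077): mol = 0.42352; Ca = 0.42352, O = 0.42352.
SiO2 (M=60.083): mol = 0.83851; Si = 0.83851, O = 1.67702.
ΣO = 2.52330; factor = 6/ΣO = 2.37784.
Mg apfu = 0.16053 × 2.37784 = 0.382.

0.382 Mg apfu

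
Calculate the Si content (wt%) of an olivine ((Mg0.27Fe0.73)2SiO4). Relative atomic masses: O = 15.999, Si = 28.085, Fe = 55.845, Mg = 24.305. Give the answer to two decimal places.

Formula mass = 0.54×24.305 + 1.46×55.845 + 1×28.085 + 4×15.999 = 186.739 g/mol, of which 28.085 g is Si.
So Si makes up 28.085/186.739 = 0.1504 of the mass, i.e. 15.04%.

15.04 wt%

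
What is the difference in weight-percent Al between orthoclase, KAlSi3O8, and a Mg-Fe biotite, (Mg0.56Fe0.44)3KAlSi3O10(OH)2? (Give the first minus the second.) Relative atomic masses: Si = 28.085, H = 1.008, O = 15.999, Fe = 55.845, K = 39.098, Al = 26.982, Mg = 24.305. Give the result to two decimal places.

M(KAlSi3O8) = 278.327 g/mol, so wt% Al = 26.982/278.327 × 100 = 9.69%.
M((Mg0.56Fe0.44)3KAlSi3O10(OH)2) = 458.887 g/mol, so wt% Al = 26.982/458.887 × 100 = 5.88%.
9.69 − 5.88 = 3.81 pp.

3.81 percentage points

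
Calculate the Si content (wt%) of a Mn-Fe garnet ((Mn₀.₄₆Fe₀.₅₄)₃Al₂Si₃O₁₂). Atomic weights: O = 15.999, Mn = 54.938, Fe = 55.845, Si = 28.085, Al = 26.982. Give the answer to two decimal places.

Molar mass of (Mn₀.₄₆Fe₀.₅₄)₃Al₂Si₃O₁₂: 1.38*54.938 + 1.62*55.845 + 2*26.982 + 3*28.085 + 12*15.999 = 496.490 g/mol.
Mass of Si per formula unit: 3 × 28.085 = 84.255 g.
Weight fraction Si = 84.255 / 496.490 = 0.1697.

16.97 wt%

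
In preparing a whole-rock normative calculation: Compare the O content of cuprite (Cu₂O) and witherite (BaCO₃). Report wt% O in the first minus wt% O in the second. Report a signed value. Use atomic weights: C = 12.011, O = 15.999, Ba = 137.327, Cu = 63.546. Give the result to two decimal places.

-13.14 percentage points

First mineral: 15.999 g O in 143.091 g formula = 11.18 wt% O.
Second mineral: 47.997 g O in 197.335 g formula = 24.32 wt% O.
11.18% − 24.32% gives a difference of -13.14 percentage points.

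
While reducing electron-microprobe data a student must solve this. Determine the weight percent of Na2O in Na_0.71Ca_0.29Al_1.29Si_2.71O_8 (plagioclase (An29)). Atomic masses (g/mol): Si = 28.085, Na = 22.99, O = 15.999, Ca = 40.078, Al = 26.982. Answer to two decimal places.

8.25 wt%

M(Na_0.71Ca_0.29Al_1.29Si_2.71O_8) = 266.855 g/mol; M(Na2O) = 61.979 g/mol.
Moles Na2O per formula unit = 0.71 Na ÷ 2 = 0.3550.
Na2O fraction = (0.3550 × 61.979) / 266.855 = 22.003/266.855 = 0.0825.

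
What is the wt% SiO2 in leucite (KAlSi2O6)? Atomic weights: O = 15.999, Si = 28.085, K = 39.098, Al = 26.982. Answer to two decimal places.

Molar mass of KAlSi2O6 = 1×39.098 + 1×26.982 + 2×28.085 + 6×15.999 = 218.244 g/mol.
Each formula unit contains 2 Si, equivalent to 2/1 = 2.0000 mol SiO2.
M(SiO2) = 1×28.085 + 2×15.999 = 60.083 g/mol.
Mass of SiO2 per formula unit = 2.0000 × 60.083 = 120.166 g.
SiO2 wt% = 120.166 / 218.244 × 100 = 55.06%.

55.06 wt%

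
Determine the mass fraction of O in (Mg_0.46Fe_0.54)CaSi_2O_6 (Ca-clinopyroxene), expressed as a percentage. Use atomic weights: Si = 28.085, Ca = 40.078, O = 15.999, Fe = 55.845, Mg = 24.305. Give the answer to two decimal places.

M((Mg_0.46Fe_0.54)CaSi_2O_6) = 233.579 g/mol.
O contributes 6 × 15.999 = 95.994 g per mole.
95.994/233.579 = 0.4110 → 41.10%.

41.10 wt%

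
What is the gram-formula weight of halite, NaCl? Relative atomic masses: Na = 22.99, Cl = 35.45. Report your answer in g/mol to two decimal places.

58.44 g/mol

M = 1×22.99 + 1×35.45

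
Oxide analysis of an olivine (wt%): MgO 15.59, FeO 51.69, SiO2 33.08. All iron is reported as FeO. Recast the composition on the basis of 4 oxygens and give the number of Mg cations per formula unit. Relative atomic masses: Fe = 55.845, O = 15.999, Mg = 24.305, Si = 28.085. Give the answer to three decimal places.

MgO (M=40.304): mol = 0.38681; Mg = 0.38681, O = 0.38681.
FeO (M=71.844): mol = 0.71948; Fe = 0.71948, O = 0.71948.
SiO2 (M=60.083): mol = 0.55057; Si = 0.55057, O = 1.10114.
ΣO = 2.20743; factor = 4/ΣO = 1.81206.
Mg apfu = 0.38681 × 1.81206 = 0.701.

0.701 Mg apfu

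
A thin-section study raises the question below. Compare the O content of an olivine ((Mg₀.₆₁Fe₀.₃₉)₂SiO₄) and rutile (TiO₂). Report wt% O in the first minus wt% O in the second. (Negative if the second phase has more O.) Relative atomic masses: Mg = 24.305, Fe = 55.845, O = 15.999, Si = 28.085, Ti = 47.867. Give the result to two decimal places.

O in (Mg₀.₆₁Fe₀.₃₉)₂SiO₄: molar mass 165.292 g/mol; 4×15.999 = 63.996 g → 38.72 wt%.
O in TiO₂: molar mass 79.865 g/mol; 2×15.999 = 31.998 g → 40.07 wt%.
Difference = 38.72 − 40.07 = -1.35 percentage points.

-1.35 percentage points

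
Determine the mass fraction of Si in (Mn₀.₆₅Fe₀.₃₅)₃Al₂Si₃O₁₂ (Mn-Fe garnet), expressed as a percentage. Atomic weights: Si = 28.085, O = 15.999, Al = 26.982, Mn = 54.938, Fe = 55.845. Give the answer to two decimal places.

M((Mn₀.₆₅Fe₀.₃₅)₃Al₂Si₃O₁₂) = 495.973 g/mol.
Si contributes 3 × 28.085 = 84.255 g per mole.
84.255/495.973 = 0.1699 → 16.99%.

16.99 wt%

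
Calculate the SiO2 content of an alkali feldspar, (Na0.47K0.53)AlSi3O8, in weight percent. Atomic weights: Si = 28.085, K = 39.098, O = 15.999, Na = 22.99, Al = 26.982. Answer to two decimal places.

Formula mass = 270.756 g/mol.
3 Si → 3.0000 mol SiO2 per formula unit; M(SiO2) = 60.083, so SiO2 mass = 180.249 g.
180.249/270.756 × 100 = 66.57 wt%.

66.57 wt%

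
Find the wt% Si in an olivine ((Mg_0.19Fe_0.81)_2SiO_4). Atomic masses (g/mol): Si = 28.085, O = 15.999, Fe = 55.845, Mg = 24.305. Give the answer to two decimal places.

14.64 weight percent

Formula mass = 0.38×24.305 + 1.62×55.845 + 1×28.085 + 4×15.999 = 191.786 g/mol, of which 28.085 g is Si.
So Si makes up 28.085/191.786 = 0.1464 of the mass, i.e. 14.64%.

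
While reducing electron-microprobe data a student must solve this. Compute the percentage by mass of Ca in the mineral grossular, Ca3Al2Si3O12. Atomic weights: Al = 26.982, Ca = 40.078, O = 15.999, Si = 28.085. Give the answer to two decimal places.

26.69 wt%

Formula mass = 3·40.078 + 2·26.982 + 3·28.085 + 12·15.999 = 450.441 g/mol, of which 120.234 g is Ca.
So Ca makes up 120.234/450.441 = 0.2669 of the mass, i.e. 26.69%.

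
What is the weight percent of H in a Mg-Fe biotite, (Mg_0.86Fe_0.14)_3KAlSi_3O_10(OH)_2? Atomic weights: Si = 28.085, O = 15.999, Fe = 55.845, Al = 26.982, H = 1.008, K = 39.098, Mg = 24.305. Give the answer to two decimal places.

Formula mass = 2.58·24.305 + 0.42·55.845 + 1·39.098 + 1·26.982 + 3·28.085 + 12·15.999 + 2·1.008 = 430.501 g/mol, of which 2.016 g is H.
So H makes up 2.016/430.501 = 0.0047 of the mass, i.e. 0.47%.

0.47 wt%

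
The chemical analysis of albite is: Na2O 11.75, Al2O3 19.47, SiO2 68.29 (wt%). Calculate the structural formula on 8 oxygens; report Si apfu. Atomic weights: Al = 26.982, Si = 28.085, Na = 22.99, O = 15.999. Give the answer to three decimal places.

Na2O: 11.75/61.979 = 0.18958 mol → 0.37916 mol Na, 0.18958 mol O.
Al2O3: 19.47/101.961 = 0.19096 mol → 0.38192 mol Al, 0.57288 mol O.
SiO2: 68.29/60.083 = 1.13659 mol → 1.13659 mol Si, 2.27318 mol O.
Total oxygen = 3.03564 mol. Normalization factor = 8/3.03564 = 2.63536.
Si per 8 O = 1.13659 × 2.63536 = 2.995.

2.995 Si apfu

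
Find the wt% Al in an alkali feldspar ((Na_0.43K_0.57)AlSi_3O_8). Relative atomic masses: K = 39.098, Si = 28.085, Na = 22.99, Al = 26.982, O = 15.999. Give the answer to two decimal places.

Molar mass of (Na_0.43K_0.57)AlSi_3O_8: 0.43*22.99 + 0.57*39.098 + 1*26.982 + 3*28.085 + 8*15.999 = 271.401 g/mol.
Mass of Al per formula unit: 1 × 26.982 = 26.982 g.
Weight fraction Al = 26.982 / 271.401 = 0.0994.

9.94 wt%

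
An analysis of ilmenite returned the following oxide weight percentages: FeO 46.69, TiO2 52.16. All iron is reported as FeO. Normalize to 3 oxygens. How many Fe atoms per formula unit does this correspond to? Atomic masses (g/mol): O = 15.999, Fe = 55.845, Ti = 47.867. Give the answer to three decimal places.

0.997 Fe apfu

FeO: 46.69/71.844 = 0.64988 mol → 0.64988 mol Fe, 0.64988 mol O.
TiO2: 52.16/79.865 = 0.65310 mol → 0.65310 mol Ti, 1.30620 mol O.
Total oxygen = 1.95608 mol. Normalization factor = 3/1.95608 = 1.53368.
Fe per 3 O = 0.64988 × 1.53368 = 0.997.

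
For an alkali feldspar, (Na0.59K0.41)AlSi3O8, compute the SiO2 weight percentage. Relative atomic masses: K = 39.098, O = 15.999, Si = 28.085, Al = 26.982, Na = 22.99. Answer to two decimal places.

Molar mass of (Na0.59K0.41)AlSi3O8 = 0.59*22.99 + 0.41*39.098 + 1*26.982 + 3*28.085 + 8*15.999 = 268.823 g/mol.
Each formula unit contains 3 Si, equivalent to 3/1 = 3.0000 mol SiO2.
M(SiO2) = 1×28.085 + 2×15.999 = 60.083 g/mol.
Mass of SiO2 per formula unit = 3.0000 × 60.083 = 180.249 g.
SiO2 wt% = 180.249 / 268.823 × 100 = 67.05%.

67.05 wt%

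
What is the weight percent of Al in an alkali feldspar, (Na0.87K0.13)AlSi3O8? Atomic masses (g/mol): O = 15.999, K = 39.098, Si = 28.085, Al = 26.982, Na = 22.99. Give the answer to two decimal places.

Formula mass = 0.87*22.99 + 0.13*39.098 + 1*26.982 + 3*28.085 + 8*15.999 = 264.313 g/mol, of which 26.982 g is Al.
So Al makes up 26.982/264.313 = 0.1021 of the mass, i.e. 10.21%.

10.21 mass %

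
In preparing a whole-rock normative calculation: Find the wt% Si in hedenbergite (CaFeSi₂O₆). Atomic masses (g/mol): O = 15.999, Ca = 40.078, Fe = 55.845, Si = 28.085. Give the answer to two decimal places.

22.64 wt%

Molar mass of CaFeSi₂O₆: 1×40.078 + 1×55.845 + 2×28.085 + 6×15.999 = 248.087 g/mol.
Mass of Si per formula unit: 2 × 28.085 = 56.170 g.
Weight fraction Si = 56.170 / 248.087 = 0.2264.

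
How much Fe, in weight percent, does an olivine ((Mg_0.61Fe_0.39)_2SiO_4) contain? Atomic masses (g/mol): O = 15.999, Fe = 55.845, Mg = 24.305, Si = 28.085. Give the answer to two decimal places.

26.35 weight percent

Formula mass = 1.22×24.305 + 0.78×55.845 + 1×28.085 + 4×15.999 = 165.292 g/mol, of which 43.559 g is Fe.
So Fe makes up 43.559/165.292 = 0.2635 of the mass, i.e. 26.35%.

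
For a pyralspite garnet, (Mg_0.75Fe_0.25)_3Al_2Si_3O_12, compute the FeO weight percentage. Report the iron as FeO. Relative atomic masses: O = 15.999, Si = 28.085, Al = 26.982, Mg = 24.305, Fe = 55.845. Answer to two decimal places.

12.63 wt%

Formula mass = 426.777 g/mol.
0.75 Fe → 0.7500 mol FeO per formula unit; M(FeO) = 71.844, so FeO mass = 53.883 g.
53.883/426.777 × 100 = 12.63 wt%.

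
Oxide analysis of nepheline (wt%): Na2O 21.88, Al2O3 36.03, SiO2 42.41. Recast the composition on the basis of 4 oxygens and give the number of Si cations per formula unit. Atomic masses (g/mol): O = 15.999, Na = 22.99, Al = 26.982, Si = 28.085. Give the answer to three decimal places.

0.999 Si apfu

Na2O (M=61.979): mol = 0.35302; Na = 0.70604, O = 0.35302.
Al2O3 (M=101.961): mol = 0.35337; Al = 0.70674, O = 1.06011.
SiO2 (M=60.083): mol = 0.70586; Si = 0.70586, O = 1.41172.
ΣO = 2.82485; factor = 4/ΣO = 1.41600.
Si apfu = 0.70586 × 1.41600 = 0.999.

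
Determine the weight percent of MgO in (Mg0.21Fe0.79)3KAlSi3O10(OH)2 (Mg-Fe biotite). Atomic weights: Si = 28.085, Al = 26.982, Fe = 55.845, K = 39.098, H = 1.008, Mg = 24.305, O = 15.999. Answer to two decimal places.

5.16 wt%

Formula mass = 492.004 g/mol.
0.63 Mg → 0.6300 mol MgO per formula unit; M(MgO) = 40.304, so MgO mass = 25.392 g.
25.392/492.004 × 100 = 5.16 wt%.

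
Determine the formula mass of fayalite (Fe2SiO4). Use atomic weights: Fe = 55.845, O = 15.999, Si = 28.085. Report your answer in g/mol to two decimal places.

203.77 g/mol

M = 2×55.845 + 1×28.085 + 4×15.999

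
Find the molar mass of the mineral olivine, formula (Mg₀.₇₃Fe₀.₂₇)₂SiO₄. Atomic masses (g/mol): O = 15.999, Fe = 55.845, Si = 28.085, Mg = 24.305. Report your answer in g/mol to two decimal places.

157.72 g/mol

The formula mass is the sum 1.46·24.305 + 0.54·55.845 + 1·28.085 + 4·15.999.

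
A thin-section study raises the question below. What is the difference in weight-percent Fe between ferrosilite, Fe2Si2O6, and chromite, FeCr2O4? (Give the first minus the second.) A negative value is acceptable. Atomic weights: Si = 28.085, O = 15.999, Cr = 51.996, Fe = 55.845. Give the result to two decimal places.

Fe in Fe2Si2O6: molar mass 263.854 g/mol; 2×55.845 = 111.690 g → 42.33 wt%.
Fe in FeCr2O4: molar mass 223.833 g/mol; 1×55.845 = 55.845 g → 24.95 wt%.
Difference = 42.33 − 24.95 = 17.38 percentage points.

17.38 percentage points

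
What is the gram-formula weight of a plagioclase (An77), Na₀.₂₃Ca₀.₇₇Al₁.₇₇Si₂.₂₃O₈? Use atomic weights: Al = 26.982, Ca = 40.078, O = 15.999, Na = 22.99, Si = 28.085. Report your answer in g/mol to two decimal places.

274.53 g/mol

The formula mass is the sum 0.23×22.99 + 0.77×40.078 + 1.77×26.982 + 2.23×28.085 + 8×15.999.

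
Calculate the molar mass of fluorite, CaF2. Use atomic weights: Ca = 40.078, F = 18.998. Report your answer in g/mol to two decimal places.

78.07 g/mol

Ca: 1 × 40.078 = 40.0780
F: 2 × 18.998 = 37.9960
Summing the contributions gives the formula mass.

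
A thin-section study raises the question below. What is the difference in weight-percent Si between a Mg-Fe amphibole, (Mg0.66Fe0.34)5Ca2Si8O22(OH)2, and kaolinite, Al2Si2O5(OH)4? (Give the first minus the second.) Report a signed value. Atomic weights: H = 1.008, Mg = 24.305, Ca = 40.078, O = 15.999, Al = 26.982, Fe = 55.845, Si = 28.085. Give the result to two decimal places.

4.19 percentage points

M((Mg0.66Fe0.34)5Ca2Si8O22(OH)2) = 865.971 g/mol, so wt% Si = 224.680/865.971 × 100 = 25.95%.
M(Al2Si2O5(OH)4) = 258.157 g/mol, so wt% Si = 56.170/258.157 × 100 = 21.76%.
25.95 − 21.76 = 4.19 pp.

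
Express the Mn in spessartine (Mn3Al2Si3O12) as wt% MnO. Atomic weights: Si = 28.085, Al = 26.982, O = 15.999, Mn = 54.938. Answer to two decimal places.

Formula mass = 495.021 g/mol.
3 Mn → 3.0000 mol MnO per formula unit; M(MnO) = 70.937, so MnO mass = 212.811 g.
212.811/495.021 × 100 = 42.99 wt%.

42.99 wt%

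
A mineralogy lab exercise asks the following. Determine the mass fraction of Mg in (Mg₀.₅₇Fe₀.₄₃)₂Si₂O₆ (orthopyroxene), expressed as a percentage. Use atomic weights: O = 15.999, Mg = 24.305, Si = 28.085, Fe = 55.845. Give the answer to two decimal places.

12.16 weight percent

Formula mass = 1.14×24.305 + 0.86×55.845 + 2×28.085 + 6×15.999 = 227.898 g/mol, of which 27.708 g is Mg.
So Mg makes up 27.708/227.898 = 0.1216 of the mass, i.e. 12.16%.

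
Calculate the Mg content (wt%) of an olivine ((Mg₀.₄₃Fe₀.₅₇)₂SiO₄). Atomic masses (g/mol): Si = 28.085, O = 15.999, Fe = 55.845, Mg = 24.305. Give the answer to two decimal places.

Molar mass of (Mg₀.₄₃Fe₀.₅₇)₂SiO₄: 0.86×24.305 + 1.14×55.845 + 1×28.085 + 4×15.999 = 176.647 g/mol.
Mass of Mg per formula unit: 0.86 × 24.305 = 20.902 g.
Weight fraction Mg = 20.902 / 176.647 = 0.1183.

11.83 wt%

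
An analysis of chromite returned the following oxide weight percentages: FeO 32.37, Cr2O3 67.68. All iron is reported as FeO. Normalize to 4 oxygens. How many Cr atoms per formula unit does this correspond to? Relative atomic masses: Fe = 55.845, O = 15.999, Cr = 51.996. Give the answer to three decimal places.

1.994 Cr apfu

32.37 wt% FeO ÷ 71.844 g/mol = 0.45056 mol, giving 0.45056 Fe and 0.45056 O.
67.68 wt% Cr2O3 ÷ 151.989 g/mol = 0.44530 mol, giving 0.89060 Cr and 1.33590 O.
Oxygen sums to 1.78646; scaling by 4/1.78646 = 2.23906 puts the formula on 4 O.
Cr: 0.89060 × 2.23906 = 1.994 atoms per formula unit.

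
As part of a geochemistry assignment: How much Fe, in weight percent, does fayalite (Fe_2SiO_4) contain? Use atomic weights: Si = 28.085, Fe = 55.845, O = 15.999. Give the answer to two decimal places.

54.81 weight percent

Molar mass of Fe_2SiO_4: 2×55.845 + 1×28.085 + 4×15.999 = 203.771 g/mol.
Mass of Fe per formula unit: 2 × 55.845 = 111.690 g.
Weight fraction Fe = 111.690 / 203.771 = 0.5481.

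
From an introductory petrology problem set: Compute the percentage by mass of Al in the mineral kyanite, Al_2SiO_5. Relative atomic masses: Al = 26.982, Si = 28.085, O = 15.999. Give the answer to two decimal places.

Formula mass = 2*26.982 + 1*28.085 + 5*15.999 = 162.044 g/mol, of which 53.964 g is Al.
So Al makes up 53.964/162.044 = 0.3330 of the mass, i.e. 33.30%.

33.30 weight percent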